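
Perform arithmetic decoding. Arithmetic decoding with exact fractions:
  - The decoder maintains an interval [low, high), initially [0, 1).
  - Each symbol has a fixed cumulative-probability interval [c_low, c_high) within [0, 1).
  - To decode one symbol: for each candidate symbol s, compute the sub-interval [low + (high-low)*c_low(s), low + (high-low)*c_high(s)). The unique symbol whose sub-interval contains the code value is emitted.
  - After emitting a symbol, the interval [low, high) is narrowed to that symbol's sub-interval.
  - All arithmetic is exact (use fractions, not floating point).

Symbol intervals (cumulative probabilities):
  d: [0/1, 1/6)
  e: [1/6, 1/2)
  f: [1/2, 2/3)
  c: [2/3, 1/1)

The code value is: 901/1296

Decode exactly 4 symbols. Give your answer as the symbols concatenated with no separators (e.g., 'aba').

Step 1: interval [0/1, 1/1), width = 1/1 - 0/1 = 1/1
  'd': [0/1 + 1/1*0/1, 0/1 + 1/1*1/6) = [0/1, 1/6)
  'e': [0/1 + 1/1*1/6, 0/1 + 1/1*1/2) = [1/6, 1/2)
  'f': [0/1 + 1/1*1/2, 0/1 + 1/1*2/3) = [1/2, 2/3)
  'c': [0/1 + 1/1*2/3, 0/1 + 1/1*1/1) = [2/3, 1/1) <- contains code 901/1296
  emit 'c', narrow to [2/3, 1/1)
Step 2: interval [2/3, 1/1), width = 1/1 - 2/3 = 1/3
  'd': [2/3 + 1/3*0/1, 2/3 + 1/3*1/6) = [2/3, 13/18) <- contains code 901/1296
  'e': [2/3 + 1/3*1/6, 2/3 + 1/3*1/2) = [13/18, 5/6)
  'f': [2/3 + 1/3*1/2, 2/3 + 1/3*2/3) = [5/6, 8/9)
  'c': [2/3 + 1/3*2/3, 2/3 + 1/3*1/1) = [8/9, 1/1)
  emit 'd', narrow to [2/3, 13/18)
Step 3: interval [2/3, 13/18), width = 13/18 - 2/3 = 1/18
  'd': [2/3 + 1/18*0/1, 2/3 + 1/18*1/6) = [2/3, 73/108)
  'e': [2/3 + 1/18*1/6, 2/3 + 1/18*1/2) = [73/108, 25/36)
  'f': [2/3 + 1/18*1/2, 2/3 + 1/18*2/3) = [25/36, 19/27) <- contains code 901/1296
  'c': [2/3 + 1/18*2/3, 2/3 + 1/18*1/1) = [19/27, 13/18)
  emit 'f', narrow to [25/36, 19/27)
Step 4: interval [25/36, 19/27), width = 19/27 - 25/36 = 1/108
  'd': [25/36 + 1/108*0/1, 25/36 + 1/108*1/6) = [25/36, 451/648) <- contains code 901/1296
  'e': [25/36 + 1/108*1/6, 25/36 + 1/108*1/2) = [451/648, 151/216)
  'f': [25/36 + 1/108*1/2, 25/36 + 1/108*2/3) = [151/216, 227/324)
  'c': [25/36 + 1/108*2/3, 25/36 + 1/108*1/1) = [227/324, 19/27)
  emit 'd', narrow to [25/36, 451/648)

Answer: cdfd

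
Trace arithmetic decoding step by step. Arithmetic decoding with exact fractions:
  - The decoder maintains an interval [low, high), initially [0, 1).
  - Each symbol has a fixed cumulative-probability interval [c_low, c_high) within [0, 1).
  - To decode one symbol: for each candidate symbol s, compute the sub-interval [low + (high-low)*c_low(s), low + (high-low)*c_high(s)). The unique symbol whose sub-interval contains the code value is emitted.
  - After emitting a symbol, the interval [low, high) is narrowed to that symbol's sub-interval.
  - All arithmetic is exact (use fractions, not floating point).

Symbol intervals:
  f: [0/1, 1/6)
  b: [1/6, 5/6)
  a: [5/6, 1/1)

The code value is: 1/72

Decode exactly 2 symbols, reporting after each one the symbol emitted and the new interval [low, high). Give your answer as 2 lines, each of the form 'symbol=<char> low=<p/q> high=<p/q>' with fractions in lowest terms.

Step 1: interval [0/1, 1/1), width = 1/1 - 0/1 = 1/1
  'f': [0/1 + 1/1*0/1, 0/1 + 1/1*1/6) = [0/1, 1/6) <- contains code 1/72
  'b': [0/1 + 1/1*1/6, 0/1 + 1/1*5/6) = [1/6, 5/6)
  'a': [0/1 + 1/1*5/6, 0/1 + 1/1*1/1) = [5/6, 1/1)
  emit 'f', narrow to [0/1, 1/6)
Step 2: interval [0/1, 1/6), width = 1/6 - 0/1 = 1/6
  'f': [0/1 + 1/6*0/1, 0/1 + 1/6*1/6) = [0/1, 1/36) <- contains code 1/72
  'b': [0/1 + 1/6*1/6, 0/1 + 1/6*5/6) = [1/36, 5/36)
  'a': [0/1 + 1/6*5/6, 0/1 + 1/6*1/1) = [5/36, 1/6)
  emit 'f', narrow to [0/1, 1/36)

Answer: symbol=f low=0/1 high=1/6
symbol=f low=0/1 high=1/36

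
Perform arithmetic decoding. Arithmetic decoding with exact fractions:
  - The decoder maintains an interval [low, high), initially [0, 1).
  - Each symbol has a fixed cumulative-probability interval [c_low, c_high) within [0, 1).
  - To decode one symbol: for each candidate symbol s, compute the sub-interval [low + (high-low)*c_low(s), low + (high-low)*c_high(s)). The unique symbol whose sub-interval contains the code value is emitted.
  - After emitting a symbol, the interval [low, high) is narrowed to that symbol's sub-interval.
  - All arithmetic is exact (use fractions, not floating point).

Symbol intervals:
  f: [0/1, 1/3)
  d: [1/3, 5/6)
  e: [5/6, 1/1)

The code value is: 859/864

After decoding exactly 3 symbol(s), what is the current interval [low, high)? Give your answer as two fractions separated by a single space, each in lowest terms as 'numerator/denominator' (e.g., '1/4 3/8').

Answer: 53/54 215/216

Derivation:
Step 1: interval [0/1, 1/1), width = 1/1 - 0/1 = 1/1
  'f': [0/1 + 1/1*0/1, 0/1 + 1/1*1/3) = [0/1, 1/3)
  'd': [0/1 + 1/1*1/3, 0/1 + 1/1*5/6) = [1/3, 5/6)
  'e': [0/1 + 1/1*5/6, 0/1 + 1/1*1/1) = [5/6, 1/1) <- contains code 859/864
  emit 'e', narrow to [5/6, 1/1)
Step 2: interval [5/6, 1/1), width = 1/1 - 5/6 = 1/6
  'f': [5/6 + 1/6*0/1, 5/6 + 1/6*1/3) = [5/6, 8/9)
  'd': [5/6 + 1/6*1/3, 5/6 + 1/6*5/6) = [8/9, 35/36)
  'e': [5/6 + 1/6*5/6, 5/6 + 1/6*1/1) = [35/36, 1/1) <- contains code 859/864
  emit 'e', narrow to [35/36, 1/1)
Step 3: interval [35/36, 1/1), width = 1/1 - 35/36 = 1/36
  'f': [35/36 + 1/36*0/1, 35/36 + 1/36*1/3) = [35/36, 53/54)
  'd': [35/36 + 1/36*1/3, 35/36 + 1/36*5/6) = [53/54, 215/216) <- contains code 859/864
  'e': [35/36 + 1/36*5/6, 35/36 + 1/36*1/1) = [215/216, 1/1)
  emit 'd', narrow to [53/54, 215/216)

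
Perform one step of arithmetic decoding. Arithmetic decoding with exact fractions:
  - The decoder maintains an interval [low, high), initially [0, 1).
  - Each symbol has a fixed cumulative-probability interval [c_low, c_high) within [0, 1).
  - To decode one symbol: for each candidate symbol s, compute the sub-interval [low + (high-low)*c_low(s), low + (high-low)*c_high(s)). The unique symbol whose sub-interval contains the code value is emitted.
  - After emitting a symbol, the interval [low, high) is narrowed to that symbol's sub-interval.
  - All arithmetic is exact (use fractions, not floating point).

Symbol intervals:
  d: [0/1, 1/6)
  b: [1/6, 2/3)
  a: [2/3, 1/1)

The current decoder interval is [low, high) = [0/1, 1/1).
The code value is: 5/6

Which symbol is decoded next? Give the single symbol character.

Interval width = high − low = 1/1 − 0/1 = 1/1
Scaled code = (code − low) / width = (5/6 − 0/1) / 1/1 = 5/6
  d: [0/1, 1/6) 
  b: [1/6, 2/3) 
  a: [2/3, 1/1) ← scaled code falls here ✓

Answer: a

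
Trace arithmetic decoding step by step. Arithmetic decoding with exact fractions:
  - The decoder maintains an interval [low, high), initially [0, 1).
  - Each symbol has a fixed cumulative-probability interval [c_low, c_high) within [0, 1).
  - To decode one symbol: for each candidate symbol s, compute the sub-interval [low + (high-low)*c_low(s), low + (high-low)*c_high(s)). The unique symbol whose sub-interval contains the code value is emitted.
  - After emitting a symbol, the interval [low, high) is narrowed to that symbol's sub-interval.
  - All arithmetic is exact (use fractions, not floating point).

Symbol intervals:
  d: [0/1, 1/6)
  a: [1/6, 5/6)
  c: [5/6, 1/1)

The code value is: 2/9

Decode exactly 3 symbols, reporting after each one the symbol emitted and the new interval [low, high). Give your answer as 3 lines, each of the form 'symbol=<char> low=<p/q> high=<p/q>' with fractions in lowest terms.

Step 1: interval [0/1, 1/1), width = 1/1 - 0/1 = 1/1
  'd': [0/1 + 1/1*0/1, 0/1 + 1/1*1/6) = [0/1, 1/6)
  'a': [0/1 + 1/1*1/6, 0/1 + 1/1*5/6) = [1/6, 5/6) <- contains code 2/9
  'c': [0/1 + 1/1*5/6, 0/1 + 1/1*1/1) = [5/6, 1/1)
  emit 'a', narrow to [1/6, 5/6)
Step 2: interval [1/6, 5/6), width = 5/6 - 1/6 = 2/3
  'd': [1/6 + 2/3*0/1, 1/6 + 2/3*1/6) = [1/6, 5/18) <- contains code 2/9
  'a': [1/6 + 2/3*1/6, 1/6 + 2/3*5/6) = [5/18, 13/18)
  'c': [1/6 + 2/3*5/6, 1/6 + 2/3*1/1) = [13/18, 5/6)
  emit 'd', narrow to [1/6, 5/18)
Step 3: interval [1/6, 5/18), width = 5/18 - 1/6 = 1/9
  'd': [1/6 + 1/9*0/1, 1/6 + 1/9*1/6) = [1/6, 5/27)
  'a': [1/6 + 1/9*1/6, 1/6 + 1/9*5/6) = [5/27, 7/27) <- contains code 2/9
  'c': [1/6 + 1/9*5/6, 1/6 + 1/9*1/1) = [7/27, 5/18)
  emit 'a', narrow to [5/27, 7/27)

Answer: symbol=a low=1/6 high=5/6
symbol=d low=1/6 high=5/18
symbol=a low=5/27 high=7/27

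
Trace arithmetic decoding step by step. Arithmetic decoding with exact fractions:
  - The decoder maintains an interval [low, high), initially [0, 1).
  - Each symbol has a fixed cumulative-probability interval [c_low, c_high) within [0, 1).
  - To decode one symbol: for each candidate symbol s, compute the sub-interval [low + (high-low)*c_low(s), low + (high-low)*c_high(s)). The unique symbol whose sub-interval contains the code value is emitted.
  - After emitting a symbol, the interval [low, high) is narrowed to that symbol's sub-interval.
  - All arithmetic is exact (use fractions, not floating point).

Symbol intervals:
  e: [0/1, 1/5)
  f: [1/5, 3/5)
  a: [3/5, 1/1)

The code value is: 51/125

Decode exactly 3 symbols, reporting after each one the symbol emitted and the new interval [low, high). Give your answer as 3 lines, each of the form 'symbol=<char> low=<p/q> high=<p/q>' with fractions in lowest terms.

Answer: symbol=f low=1/5 high=3/5
symbol=f low=7/25 high=11/25
symbol=a low=47/125 high=11/25

Derivation:
Step 1: interval [0/1, 1/1), width = 1/1 - 0/1 = 1/1
  'e': [0/1 + 1/1*0/1, 0/1 + 1/1*1/5) = [0/1, 1/5)
  'f': [0/1 + 1/1*1/5, 0/1 + 1/1*3/5) = [1/5, 3/5) <- contains code 51/125
  'a': [0/1 + 1/1*3/5, 0/1 + 1/1*1/1) = [3/5, 1/1)
  emit 'f', narrow to [1/5, 3/5)
Step 2: interval [1/5, 3/5), width = 3/5 - 1/5 = 2/5
  'e': [1/5 + 2/5*0/1, 1/5 + 2/5*1/5) = [1/5, 7/25)
  'f': [1/5 + 2/5*1/5, 1/5 + 2/5*3/5) = [7/25, 11/25) <- contains code 51/125
  'a': [1/5 + 2/5*3/5, 1/5 + 2/5*1/1) = [11/25, 3/5)
  emit 'f', narrow to [7/25, 11/25)
Step 3: interval [7/25, 11/25), width = 11/25 - 7/25 = 4/25
  'e': [7/25 + 4/25*0/1, 7/25 + 4/25*1/5) = [7/25, 39/125)
  'f': [7/25 + 4/25*1/5, 7/25 + 4/25*3/5) = [39/125, 47/125)
  'a': [7/25 + 4/25*3/5, 7/25 + 4/25*1/1) = [47/125, 11/25) <- contains code 51/125
  emit 'a', narrow to [47/125, 11/25)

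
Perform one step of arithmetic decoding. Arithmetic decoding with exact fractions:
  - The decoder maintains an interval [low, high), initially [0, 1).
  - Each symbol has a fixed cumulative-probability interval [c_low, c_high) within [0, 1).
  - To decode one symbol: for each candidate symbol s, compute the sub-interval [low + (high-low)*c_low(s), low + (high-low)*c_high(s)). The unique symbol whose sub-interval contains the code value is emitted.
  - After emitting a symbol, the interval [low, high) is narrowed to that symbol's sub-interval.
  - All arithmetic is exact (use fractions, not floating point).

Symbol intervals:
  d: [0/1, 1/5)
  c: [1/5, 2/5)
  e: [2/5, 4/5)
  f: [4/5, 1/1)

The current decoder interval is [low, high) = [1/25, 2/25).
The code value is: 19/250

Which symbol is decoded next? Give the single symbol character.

Answer: f

Derivation:
Interval width = high − low = 2/25 − 1/25 = 1/25
Scaled code = (code − low) / width = (19/250 − 1/25) / 1/25 = 9/10
  d: [0/1, 1/5) 
  c: [1/5, 2/5) 
  e: [2/5, 4/5) 
  f: [4/5, 1/1) ← scaled code falls here ✓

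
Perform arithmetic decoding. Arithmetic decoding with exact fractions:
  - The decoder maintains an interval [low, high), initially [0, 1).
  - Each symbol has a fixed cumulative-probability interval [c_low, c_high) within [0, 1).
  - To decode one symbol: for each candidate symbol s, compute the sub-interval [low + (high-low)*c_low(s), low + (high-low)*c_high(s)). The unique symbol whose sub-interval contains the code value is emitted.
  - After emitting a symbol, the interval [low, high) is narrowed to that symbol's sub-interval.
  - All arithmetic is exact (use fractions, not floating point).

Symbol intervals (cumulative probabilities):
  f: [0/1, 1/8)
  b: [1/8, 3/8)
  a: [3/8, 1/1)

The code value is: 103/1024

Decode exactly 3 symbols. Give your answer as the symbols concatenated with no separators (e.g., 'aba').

Step 1: interval [0/1, 1/1), width = 1/1 - 0/1 = 1/1
  'f': [0/1 + 1/1*0/1, 0/1 + 1/1*1/8) = [0/1, 1/8) <- contains code 103/1024
  'b': [0/1 + 1/1*1/8, 0/1 + 1/1*3/8) = [1/8, 3/8)
  'a': [0/1 + 1/1*3/8, 0/1 + 1/1*1/1) = [3/8, 1/1)
  emit 'f', narrow to [0/1, 1/8)
Step 2: interval [0/1, 1/8), width = 1/8 - 0/1 = 1/8
  'f': [0/1 + 1/8*0/1, 0/1 + 1/8*1/8) = [0/1, 1/64)
  'b': [0/1 + 1/8*1/8, 0/1 + 1/8*3/8) = [1/64, 3/64)
  'a': [0/1 + 1/8*3/8, 0/1 + 1/8*1/1) = [3/64, 1/8) <- contains code 103/1024
  emit 'a', narrow to [3/64, 1/8)
Step 3: interval [3/64, 1/8), width = 1/8 - 3/64 = 5/64
  'f': [3/64 + 5/64*0/1, 3/64 + 5/64*1/8) = [3/64, 29/512)
  'b': [3/64 + 5/64*1/8, 3/64 + 5/64*3/8) = [29/512, 39/512)
  'a': [3/64 + 5/64*3/8, 3/64 + 5/64*1/1) = [39/512, 1/8) <- contains code 103/1024
  emit 'a', narrow to [39/512, 1/8)

Answer: faa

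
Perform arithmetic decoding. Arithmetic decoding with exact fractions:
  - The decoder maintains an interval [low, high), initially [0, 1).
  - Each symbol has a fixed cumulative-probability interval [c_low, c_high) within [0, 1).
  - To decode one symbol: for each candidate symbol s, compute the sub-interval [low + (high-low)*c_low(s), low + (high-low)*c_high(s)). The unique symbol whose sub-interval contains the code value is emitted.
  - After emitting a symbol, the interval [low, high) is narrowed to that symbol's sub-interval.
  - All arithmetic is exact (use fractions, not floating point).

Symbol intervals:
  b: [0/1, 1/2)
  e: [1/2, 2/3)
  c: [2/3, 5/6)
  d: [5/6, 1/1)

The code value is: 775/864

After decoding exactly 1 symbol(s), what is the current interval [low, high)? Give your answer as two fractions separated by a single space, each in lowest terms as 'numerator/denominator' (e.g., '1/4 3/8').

Step 1: interval [0/1, 1/1), width = 1/1 - 0/1 = 1/1
  'b': [0/1 + 1/1*0/1, 0/1 + 1/1*1/2) = [0/1, 1/2)
  'e': [0/1 + 1/1*1/2, 0/1 + 1/1*2/3) = [1/2, 2/3)
  'c': [0/1 + 1/1*2/3, 0/1 + 1/1*5/6) = [2/3, 5/6)
  'd': [0/1 + 1/1*5/6, 0/1 + 1/1*1/1) = [5/6, 1/1) <- contains code 775/864
  emit 'd', narrow to [5/6, 1/1)

Answer: 5/6 1/1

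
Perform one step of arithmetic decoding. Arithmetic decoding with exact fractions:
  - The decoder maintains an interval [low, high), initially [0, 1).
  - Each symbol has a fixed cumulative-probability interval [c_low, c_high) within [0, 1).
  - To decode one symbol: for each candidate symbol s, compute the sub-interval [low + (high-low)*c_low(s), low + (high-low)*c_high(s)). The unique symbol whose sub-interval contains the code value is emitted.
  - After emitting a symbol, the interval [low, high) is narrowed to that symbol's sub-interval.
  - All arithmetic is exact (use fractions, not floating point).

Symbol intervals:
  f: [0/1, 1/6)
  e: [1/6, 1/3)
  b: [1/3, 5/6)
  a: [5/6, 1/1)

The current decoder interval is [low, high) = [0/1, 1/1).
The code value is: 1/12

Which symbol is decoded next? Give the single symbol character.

Answer: f

Derivation:
Interval width = high − low = 1/1 − 0/1 = 1/1
Scaled code = (code − low) / width = (1/12 − 0/1) / 1/1 = 1/12
  f: [0/1, 1/6) ← scaled code falls here ✓
  e: [1/6, 1/3) 
  b: [1/3, 5/6) 
  a: [5/6, 1/1) 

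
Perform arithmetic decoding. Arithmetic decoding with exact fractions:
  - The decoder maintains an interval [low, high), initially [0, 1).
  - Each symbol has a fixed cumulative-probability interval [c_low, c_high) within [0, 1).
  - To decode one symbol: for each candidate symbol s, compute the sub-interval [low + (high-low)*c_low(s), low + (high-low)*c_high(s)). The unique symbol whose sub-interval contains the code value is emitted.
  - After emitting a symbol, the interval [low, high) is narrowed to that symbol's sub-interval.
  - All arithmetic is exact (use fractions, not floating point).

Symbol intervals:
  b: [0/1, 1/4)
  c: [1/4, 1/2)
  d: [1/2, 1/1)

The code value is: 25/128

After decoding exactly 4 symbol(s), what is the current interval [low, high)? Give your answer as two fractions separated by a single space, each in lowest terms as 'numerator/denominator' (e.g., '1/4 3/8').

Answer: 3/16 13/64

Derivation:
Step 1: interval [0/1, 1/1), width = 1/1 - 0/1 = 1/1
  'b': [0/1 + 1/1*0/1, 0/1 + 1/1*1/4) = [0/1, 1/4) <- contains code 25/128
  'c': [0/1 + 1/1*1/4, 0/1 + 1/1*1/2) = [1/4, 1/2)
  'd': [0/1 + 1/1*1/2, 0/1 + 1/1*1/1) = [1/2, 1/1)
  emit 'b', narrow to [0/1, 1/4)
Step 2: interval [0/1, 1/4), width = 1/4 - 0/1 = 1/4
  'b': [0/1 + 1/4*0/1, 0/1 + 1/4*1/4) = [0/1, 1/16)
  'c': [0/1 + 1/4*1/4, 0/1 + 1/4*1/2) = [1/16, 1/8)
  'd': [0/1 + 1/4*1/2, 0/1 + 1/4*1/1) = [1/8, 1/4) <- contains code 25/128
  emit 'd', narrow to [1/8, 1/4)
Step 3: interval [1/8, 1/4), width = 1/4 - 1/8 = 1/8
  'b': [1/8 + 1/8*0/1, 1/8 + 1/8*1/4) = [1/8, 5/32)
  'c': [1/8 + 1/8*1/4, 1/8 + 1/8*1/2) = [5/32, 3/16)
  'd': [1/8 + 1/8*1/2, 1/8 + 1/8*1/1) = [3/16, 1/4) <- contains code 25/128
  emit 'd', narrow to [3/16, 1/4)
Step 4: interval [3/16, 1/4), width = 1/4 - 3/16 = 1/16
  'b': [3/16 + 1/16*0/1, 3/16 + 1/16*1/4) = [3/16, 13/64) <- contains code 25/128
  'c': [3/16 + 1/16*1/4, 3/16 + 1/16*1/2) = [13/64, 7/32)
  'd': [3/16 + 1/16*1/2, 3/16 + 1/16*1/1) = [7/32, 1/4)
  emit 'b', narrow to [3/16, 13/64)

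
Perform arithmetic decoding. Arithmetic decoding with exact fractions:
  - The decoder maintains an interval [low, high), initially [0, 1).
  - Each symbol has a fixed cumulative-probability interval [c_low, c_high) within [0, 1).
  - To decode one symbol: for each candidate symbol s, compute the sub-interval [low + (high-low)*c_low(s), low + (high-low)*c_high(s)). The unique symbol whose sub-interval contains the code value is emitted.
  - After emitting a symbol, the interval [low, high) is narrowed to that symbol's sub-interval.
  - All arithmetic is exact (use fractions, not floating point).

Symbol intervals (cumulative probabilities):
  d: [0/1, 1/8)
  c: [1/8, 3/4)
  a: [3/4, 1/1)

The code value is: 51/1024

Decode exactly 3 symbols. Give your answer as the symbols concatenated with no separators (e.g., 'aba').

Answer: dcc

Derivation:
Step 1: interval [0/1, 1/1), width = 1/1 - 0/1 = 1/1
  'd': [0/1 + 1/1*0/1, 0/1 + 1/1*1/8) = [0/1, 1/8) <- contains code 51/1024
  'c': [0/1 + 1/1*1/8, 0/1 + 1/1*3/4) = [1/8, 3/4)
  'a': [0/1 + 1/1*3/4, 0/1 + 1/1*1/1) = [3/4, 1/1)
  emit 'd', narrow to [0/1, 1/8)
Step 2: interval [0/1, 1/8), width = 1/8 - 0/1 = 1/8
  'd': [0/1 + 1/8*0/1, 0/1 + 1/8*1/8) = [0/1, 1/64)
  'c': [0/1 + 1/8*1/8, 0/1 + 1/8*3/4) = [1/64, 3/32) <- contains code 51/1024
  'a': [0/1 + 1/8*3/4, 0/1 + 1/8*1/1) = [3/32, 1/8)
  emit 'c', narrow to [1/64, 3/32)
Step 3: interval [1/64, 3/32), width = 3/32 - 1/64 = 5/64
  'd': [1/64 + 5/64*0/1, 1/64 + 5/64*1/8) = [1/64, 13/512)
  'c': [1/64 + 5/64*1/8, 1/64 + 5/64*3/4) = [13/512, 19/256) <- contains code 51/1024
  'a': [1/64 + 5/64*3/4, 1/64 + 5/64*1/1) = [19/256, 3/32)
  emit 'c', narrow to [13/512, 19/256)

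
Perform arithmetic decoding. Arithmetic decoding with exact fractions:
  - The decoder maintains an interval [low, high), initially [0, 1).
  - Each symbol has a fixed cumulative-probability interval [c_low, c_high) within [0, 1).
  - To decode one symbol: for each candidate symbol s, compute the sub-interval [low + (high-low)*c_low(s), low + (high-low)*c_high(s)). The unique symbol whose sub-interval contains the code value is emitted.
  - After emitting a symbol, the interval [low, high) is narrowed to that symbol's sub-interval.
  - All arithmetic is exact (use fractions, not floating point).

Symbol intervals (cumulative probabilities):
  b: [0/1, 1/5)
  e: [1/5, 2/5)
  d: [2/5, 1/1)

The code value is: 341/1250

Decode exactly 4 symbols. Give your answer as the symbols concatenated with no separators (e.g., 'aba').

Answer: eedd

Derivation:
Step 1: interval [0/1, 1/1), width = 1/1 - 0/1 = 1/1
  'b': [0/1 + 1/1*0/1, 0/1 + 1/1*1/5) = [0/1, 1/5)
  'e': [0/1 + 1/1*1/5, 0/1 + 1/1*2/5) = [1/5, 2/5) <- contains code 341/1250
  'd': [0/1 + 1/1*2/5, 0/1 + 1/1*1/1) = [2/5, 1/1)
  emit 'e', narrow to [1/5, 2/5)
Step 2: interval [1/5, 2/5), width = 2/5 - 1/5 = 1/5
  'b': [1/5 + 1/5*0/1, 1/5 + 1/5*1/5) = [1/5, 6/25)
  'e': [1/5 + 1/5*1/5, 1/5 + 1/5*2/5) = [6/25, 7/25) <- contains code 341/1250
  'd': [1/5 + 1/5*2/5, 1/5 + 1/5*1/1) = [7/25, 2/5)
  emit 'e', narrow to [6/25, 7/25)
Step 3: interval [6/25, 7/25), width = 7/25 - 6/25 = 1/25
  'b': [6/25 + 1/25*0/1, 6/25 + 1/25*1/5) = [6/25, 31/125)
  'e': [6/25 + 1/25*1/5, 6/25 + 1/25*2/5) = [31/125, 32/125)
  'd': [6/25 + 1/25*2/5, 6/25 + 1/25*1/1) = [32/125, 7/25) <- contains code 341/1250
  emit 'd', narrow to [32/125, 7/25)
Step 4: interval [32/125, 7/25), width = 7/25 - 32/125 = 3/125
  'b': [32/125 + 3/125*0/1, 32/125 + 3/125*1/5) = [32/125, 163/625)
  'e': [32/125 + 3/125*1/5, 32/125 + 3/125*2/5) = [163/625, 166/625)
  'd': [32/125 + 3/125*2/5, 32/125 + 3/125*1/1) = [166/625, 7/25) <- contains code 341/1250
  emit 'd', narrow to [166/625, 7/25)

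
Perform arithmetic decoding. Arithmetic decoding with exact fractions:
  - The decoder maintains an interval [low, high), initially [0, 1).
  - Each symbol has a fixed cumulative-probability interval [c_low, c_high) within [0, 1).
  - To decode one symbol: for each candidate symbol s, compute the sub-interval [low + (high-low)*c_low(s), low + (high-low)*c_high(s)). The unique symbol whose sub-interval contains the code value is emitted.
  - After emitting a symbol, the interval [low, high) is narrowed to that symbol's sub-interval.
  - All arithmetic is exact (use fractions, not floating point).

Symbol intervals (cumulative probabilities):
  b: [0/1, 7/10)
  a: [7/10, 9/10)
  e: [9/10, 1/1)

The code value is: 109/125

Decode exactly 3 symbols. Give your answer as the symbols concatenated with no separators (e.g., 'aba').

Answer: aaa

Derivation:
Step 1: interval [0/1, 1/1), width = 1/1 - 0/1 = 1/1
  'b': [0/1 + 1/1*0/1, 0/1 + 1/1*7/10) = [0/1, 7/10)
  'a': [0/1 + 1/1*7/10, 0/1 + 1/1*9/10) = [7/10, 9/10) <- contains code 109/125
  'e': [0/1 + 1/1*9/10, 0/1 + 1/1*1/1) = [9/10, 1/1)
  emit 'a', narrow to [7/10, 9/10)
Step 2: interval [7/10, 9/10), width = 9/10 - 7/10 = 1/5
  'b': [7/10 + 1/5*0/1, 7/10 + 1/5*7/10) = [7/10, 21/25)
  'a': [7/10 + 1/5*7/10, 7/10 + 1/5*9/10) = [21/25, 22/25) <- contains code 109/125
  'e': [7/10 + 1/5*9/10, 7/10 + 1/5*1/1) = [22/25, 9/10)
  emit 'a', narrow to [21/25, 22/25)
Step 3: interval [21/25, 22/25), width = 22/25 - 21/25 = 1/25
  'b': [21/25 + 1/25*0/1, 21/25 + 1/25*7/10) = [21/25, 217/250)
  'a': [21/25 + 1/25*7/10, 21/25 + 1/25*9/10) = [217/250, 219/250) <- contains code 109/125
  'e': [21/25 + 1/25*9/10, 21/25 + 1/25*1/1) = [219/250, 22/25)
  emit 'a', narrow to [217/250, 219/250)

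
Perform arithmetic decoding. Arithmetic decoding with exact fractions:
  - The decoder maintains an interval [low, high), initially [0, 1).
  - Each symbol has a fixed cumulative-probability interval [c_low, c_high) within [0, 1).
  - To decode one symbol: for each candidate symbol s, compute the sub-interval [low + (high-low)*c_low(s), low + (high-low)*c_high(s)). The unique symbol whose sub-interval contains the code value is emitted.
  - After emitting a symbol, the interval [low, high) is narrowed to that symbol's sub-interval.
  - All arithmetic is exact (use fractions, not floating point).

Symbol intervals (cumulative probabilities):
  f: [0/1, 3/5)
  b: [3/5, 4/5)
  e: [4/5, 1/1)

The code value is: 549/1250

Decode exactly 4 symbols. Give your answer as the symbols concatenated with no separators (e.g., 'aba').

Step 1: interval [0/1, 1/1), width = 1/1 - 0/1 = 1/1
  'f': [0/1 + 1/1*0/1, 0/1 + 1/1*3/5) = [0/1, 3/5) <- contains code 549/1250
  'b': [0/1 + 1/1*3/5, 0/1 + 1/1*4/5) = [3/5, 4/5)
  'e': [0/1 + 1/1*4/5, 0/1 + 1/1*1/1) = [4/5, 1/1)
  emit 'f', narrow to [0/1, 3/5)
Step 2: interval [0/1, 3/5), width = 3/5 - 0/1 = 3/5
  'f': [0/1 + 3/5*0/1, 0/1 + 3/5*3/5) = [0/1, 9/25)
  'b': [0/1 + 3/5*3/5, 0/1 + 3/5*4/5) = [9/25, 12/25) <- contains code 549/1250
  'e': [0/1 + 3/5*4/5, 0/1 + 3/5*1/1) = [12/25, 3/5)
  emit 'b', narrow to [9/25, 12/25)
Step 3: interval [9/25, 12/25), width = 12/25 - 9/25 = 3/25
  'f': [9/25 + 3/25*0/1, 9/25 + 3/25*3/5) = [9/25, 54/125)
  'b': [9/25 + 3/25*3/5, 9/25 + 3/25*4/5) = [54/125, 57/125) <- contains code 549/1250
  'e': [9/25 + 3/25*4/5, 9/25 + 3/25*1/1) = [57/125, 12/25)
  emit 'b', narrow to [54/125, 57/125)
Step 4: interval [54/125, 57/125), width = 57/125 - 54/125 = 3/125
  'f': [54/125 + 3/125*0/1, 54/125 + 3/125*3/5) = [54/125, 279/625) <- contains code 549/1250
  'b': [54/125 + 3/125*3/5, 54/125 + 3/125*4/5) = [279/625, 282/625)
  'e': [54/125 + 3/125*4/5, 54/125 + 3/125*1/1) = [282/625, 57/125)
  emit 'f', narrow to [54/125, 279/625)

Answer: fbbf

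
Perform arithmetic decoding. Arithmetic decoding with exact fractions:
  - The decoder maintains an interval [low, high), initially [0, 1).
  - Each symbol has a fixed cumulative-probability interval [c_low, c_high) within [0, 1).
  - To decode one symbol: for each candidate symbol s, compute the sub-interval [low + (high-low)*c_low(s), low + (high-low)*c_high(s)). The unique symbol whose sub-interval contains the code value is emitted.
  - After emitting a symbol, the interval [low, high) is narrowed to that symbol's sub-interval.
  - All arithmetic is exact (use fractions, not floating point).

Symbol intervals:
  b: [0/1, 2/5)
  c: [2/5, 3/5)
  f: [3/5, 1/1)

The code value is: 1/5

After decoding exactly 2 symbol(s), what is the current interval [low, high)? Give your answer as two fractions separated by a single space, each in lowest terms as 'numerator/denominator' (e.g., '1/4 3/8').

Step 1: interval [0/1, 1/1), width = 1/1 - 0/1 = 1/1
  'b': [0/1 + 1/1*0/1, 0/1 + 1/1*2/5) = [0/1, 2/5) <- contains code 1/5
  'c': [0/1 + 1/1*2/5, 0/1 + 1/1*3/5) = [2/5, 3/5)
  'f': [0/1 + 1/1*3/5, 0/1 + 1/1*1/1) = [3/5, 1/1)
  emit 'b', narrow to [0/1, 2/5)
Step 2: interval [0/1, 2/5), width = 2/5 - 0/1 = 2/5
  'b': [0/1 + 2/5*0/1, 0/1 + 2/5*2/5) = [0/1, 4/25)
  'c': [0/1 + 2/5*2/5, 0/1 + 2/5*3/5) = [4/25, 6/25) <- contains code 1/5
  'f': [0/1 + 2/5*3/5, 0/1 + 2/5*1/1) = [6/25, 2/5)
  emit 'c', narrow to [4/25, 6/25)

Answer: 4/25 6/25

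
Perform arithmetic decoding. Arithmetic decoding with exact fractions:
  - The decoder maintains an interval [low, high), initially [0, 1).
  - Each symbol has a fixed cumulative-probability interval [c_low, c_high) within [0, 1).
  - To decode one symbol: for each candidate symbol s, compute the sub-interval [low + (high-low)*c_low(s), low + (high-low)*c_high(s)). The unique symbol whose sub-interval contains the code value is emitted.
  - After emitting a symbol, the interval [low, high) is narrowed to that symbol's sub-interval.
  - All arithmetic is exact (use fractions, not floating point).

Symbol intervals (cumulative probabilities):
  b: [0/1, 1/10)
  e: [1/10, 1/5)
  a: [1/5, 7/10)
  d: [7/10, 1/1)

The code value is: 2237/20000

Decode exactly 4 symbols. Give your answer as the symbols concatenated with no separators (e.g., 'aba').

Step 1: interval [0/1, 1/1), width = 1/1 - 0/1 = 1/1
  'b': [0/1 + 1/1*0/1, 0/1 + 1/1*1/10) = [0/1, 1/10)
  'e': [0/1 + 1/1*1/10, 0/1 + 1/1*1/5) = [1/10, 1/5) <- contains code 2237/20000
  'a': [0/1 + 1/1*1/5, 0/1 + 1/1*7/10) = [1/5, 7/10)
  'd': [0/1 + 1/1*7/10, 0/1 + 1/1*1/1) = [7/10, 1/1)
  emit 'e', narrow to [1/10, 1/5)
Step 2: interval [1/10, 1/5), width = 1/5 - 1/10 = 1/10
  'b': [1/10 + 1/10*0/1, 1/10 + 1/10*1/10) = [1/10, 11/100)
  'e': [1/10 + 1/10*1/10, 1/10 + 1/10*1/5) = [11/100, 3/25) <- contains code 2237/20000
  'a': [1/10 + 1/10*1/5, 1/10 + 1/10*7/10) = [3/25, 17/100)
  'd': [1/10 + 1/10*7/10, 1/10 + 1/10*1/1) = [17/100, 1/5)
  emit 'e', narrow to [11/100, 3/25)
Step 3: interval [11/100, 3/25), width = 3/25 - 11/100 = 1/100
  'b': [11/100 + 1/100*0/1, 11/100 + 1/100*1/10) = [11/100, 111/1000)
  'e': [11/100 + 1/100*1/10, 11/100 + 1/100*1/5) = [111/1000, 14/125) <- contains code 2237/20000
  'a': [11/100 + 1/100*1/5, 11/100 + 1/100*7/10) = [14/125, 117/1000)
  'd': [11/100 + 1/100*7/10, 11/100 + 1/100*1/1) = [117/1000, 3/25)
  emit 'e', narrow to [111/1000, 14/125)
Step 4: interval [111/1000, 14/125), width = 14/125 - 111/1000 = 1/1000
  'b': [111/1000 + 1/1000*0/1, 111/1000 + 1/1000*1/10) = [111/1000, 1111/10000)
  'e': [111/1000 + 1/1000*1/10, 111/1000 + 1/1000*1/5) = [1111/10000, 139/1250)
  'a': [111/1000 + 1/1000*1/5, 111/1000 + 1/1000*7/10) = [139/1250, 1117/10000)
  'd': [111/1000 + 1/1000*7/10, 111/1000 + 1/1000*1/1) = [1117/10000, 14/125) <- contains code 2237/20000
  emit 'd', narrow to [1117/10000, 14/125)

Answer: eeed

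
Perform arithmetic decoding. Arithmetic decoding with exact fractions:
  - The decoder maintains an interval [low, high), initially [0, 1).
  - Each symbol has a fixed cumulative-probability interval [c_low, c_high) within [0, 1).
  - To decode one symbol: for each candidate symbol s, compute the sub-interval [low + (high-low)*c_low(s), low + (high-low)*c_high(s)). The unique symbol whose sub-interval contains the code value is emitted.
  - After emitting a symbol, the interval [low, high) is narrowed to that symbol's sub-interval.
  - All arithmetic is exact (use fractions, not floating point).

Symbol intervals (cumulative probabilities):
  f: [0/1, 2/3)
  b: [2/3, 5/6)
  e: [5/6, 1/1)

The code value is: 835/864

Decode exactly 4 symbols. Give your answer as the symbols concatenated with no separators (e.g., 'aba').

Step 1: interval [0/1, 1/1), width = 1/1 - 0/1 = 1/1
  'f': [0/1 + 1/1*0/1, 0/1 + 1/1*2/3) = [0/1, 2/3)
  'b': [0/1 + 1/1*2/3, 0/1 + 1/1*5/6) = [2/3, 5/6)
  'e': [0/1 + 1/1*5/6, 0/1 + 1/1*1/1) = [5/6, 1/1) <- contains code 835/864
  emit 'e', narrow to [5/6, 1/1)
Step 2: interval [5/6, 1/1), width = 1/1 - 5/6 = 1/6
  'f': [5/6 + 1/6*0/1, 5/6 + 1/6*2/3) = [5/6, 17/18)
  'b': [5/6 + 1/6*2/3, 5/6 + 1/6*5/6) = [17/18, 35/36) <- contains code 835/864
  'e': [5/6 + 1/6*5/6, 5/6 + 1/6*1/1) = [35/36, 1/1)
  emit 'b', narrow to [17/18, 35/36)
Step 3: interval [17/18, 35/36), width = 35/36 - 17/18 = 1/36
  'f': [17/18 + 1/36*0/1, 17/18 + 1/36*2/3) = [17/18, 26/27)
  'b': [17/18 + 1/36*2/3, 17/18 + 1/36*5/6) = [26/27, 209/216) <- contains code 835/864
  'e': [17/18 + 1/36*5/6, 17/18 + 1/36*1/1) = [209/216, 35/36)
  emit 'b', narrow to [26/27, 209/216)
Step 4: interval [26/27, 209/216), width = 209/216 - 26/27 = 1/216
  'f': [26/27 + 1/216*0/1, 26/27 + 1/216*2/3) = [26/27, 313/324)
  'b': [26/27 + 1/216*2/3, 26/27 + 1/216*5/6) = [313/324, 1253/1296) <- contains code 835/864
  'e': [26/27 + 1/216*5/6, 26/27 + 1/216*1/1) = [1253/1296, 209/216)
  emit 'b', narrow to [313/324, 1253/1296)

Answer: ebbb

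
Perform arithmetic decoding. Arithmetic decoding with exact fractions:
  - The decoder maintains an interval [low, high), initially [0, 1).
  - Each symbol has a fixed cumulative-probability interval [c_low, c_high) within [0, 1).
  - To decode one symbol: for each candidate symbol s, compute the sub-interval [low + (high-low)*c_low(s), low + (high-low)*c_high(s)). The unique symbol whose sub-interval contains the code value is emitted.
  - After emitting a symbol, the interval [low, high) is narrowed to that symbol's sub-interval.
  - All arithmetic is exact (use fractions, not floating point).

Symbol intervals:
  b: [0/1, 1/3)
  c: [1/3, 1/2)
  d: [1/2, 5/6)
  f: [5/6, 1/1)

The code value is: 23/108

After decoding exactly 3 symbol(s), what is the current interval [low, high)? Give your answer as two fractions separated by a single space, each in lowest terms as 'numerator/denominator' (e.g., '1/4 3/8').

Answer: 11/54 2/9

Derivation:
Step 1: interval [0/1, 1/1), width = 1/1 - 0/1 = 1/1
  'b': [0/1 + 1/1*0/1, 0/1 + 1/1*1/3) = [0/1, 1/3) <- contains code 23/108
  'c': [0/1 + 1/1*1/3, 0/1 + 1/1*1/2) = [1/3, 1/2)
  'd': [0/1 + 1/1*1/2, 0/1 + 1/1*5/6) = [1/2, 5/6)
  'f': [0/1 + 1/1*5/6, 0/1 + 1/1*1/1) = [5/6, 1/1)
  emit 'b', narrow to [0/1, 1/3)
Step 2: interval [0/1, 1/3), width = 1/3 - 0/1 = 1/3
  'b': [0/1 + 1/3*0/1, 0/1 + 1/3*1/3) = [0/1, 1/9)
  'c': [0/1 + 1/3*1/3, 0/1 + 1/3*1/2) = [1/9, 1/6)
  'd': [0/1 + 1/3*1/2, 0/1 + 1/3*5/6) = [1/6, 5/18) <- contains code 23/108
  'f': [0/1 + 1/3*5/6, 0/1 + 1/3*1/1) = [5/18, 1/3)
  emit 'd', narrow to [1/6, 5/18)
Step 3: interval [1/6, 5/18), width = 5/18 - 1/6 = 1/9
  'b': [1/6 + 1/9*0/1, 1/6 + 1/9*1/3) = [1/6, 11/54)
  'c': [1/6 + 1/9*1/3, 1/6 + 1/9*1/2) = [11/54, 2/9) <- contains code 23/108
  'd': [1/6 + 1/9*1/2, 1/6 + 1/9*5/6) = [2/9, 7/27)
  'f': [1/6 + 1/9*5/6, 1/6 + 1/9*1/1) = [7/27, 5/18)
  emit 'c', narrow to [11/54, 2/9)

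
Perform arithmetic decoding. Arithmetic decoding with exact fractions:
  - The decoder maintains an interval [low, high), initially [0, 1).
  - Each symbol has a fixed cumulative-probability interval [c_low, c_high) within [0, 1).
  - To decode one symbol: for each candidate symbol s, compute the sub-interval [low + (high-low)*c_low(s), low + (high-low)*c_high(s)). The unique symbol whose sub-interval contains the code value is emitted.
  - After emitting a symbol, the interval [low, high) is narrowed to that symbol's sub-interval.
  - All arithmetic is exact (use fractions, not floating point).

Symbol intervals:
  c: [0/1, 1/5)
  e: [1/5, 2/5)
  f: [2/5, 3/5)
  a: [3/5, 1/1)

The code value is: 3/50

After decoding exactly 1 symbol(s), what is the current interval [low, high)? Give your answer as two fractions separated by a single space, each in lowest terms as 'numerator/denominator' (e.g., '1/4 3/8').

Answer: 0/1 1/5

Derivation:
Step 1: interval [0/1, 1/1), width = 1/1 - 0/1 = 1/1
  'c': [0/1 + 1/1*0/1, 0/1 + 1/1*1/5) = [0/1, 1/5) <- contains code 3/50
  'e': [0/1 + 1/1*1/5, 0/1 + 1/1*2/5) = [1/5, 2/5)
  'f': [0/1 + 1/1*2/5, 0/1 + 1/1*3/5) = [2/5, 3/5)
  'a': [0/1 + 1/1*3/5, 0/1 + 1/1*1/1) = [3/5, 1/1)
  emit 'c', narrow to [0/1, 1/5)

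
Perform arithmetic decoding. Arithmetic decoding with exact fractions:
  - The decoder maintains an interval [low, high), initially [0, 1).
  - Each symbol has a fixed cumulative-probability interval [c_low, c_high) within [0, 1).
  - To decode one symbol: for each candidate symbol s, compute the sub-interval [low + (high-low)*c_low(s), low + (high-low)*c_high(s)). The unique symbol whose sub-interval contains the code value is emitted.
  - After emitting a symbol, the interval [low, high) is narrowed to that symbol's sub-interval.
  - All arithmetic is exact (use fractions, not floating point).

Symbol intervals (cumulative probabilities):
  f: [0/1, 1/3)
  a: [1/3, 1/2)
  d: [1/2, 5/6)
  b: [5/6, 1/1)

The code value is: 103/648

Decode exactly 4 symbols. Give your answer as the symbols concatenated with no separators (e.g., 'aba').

Step 1: interval [0/1, 1/1), width = 1/1 - 0/1 = 1/1
  'f': [0/1 + 1/1*0/1, 0/1 + 1/1*1/3) = [0/1, 1/3) <- contains code 103/648
  'a': [0/1 + 1/1*1/3, 0/1 + 1/1*1/2) = [1/3, 1/2)
  'd': [0/1 + 1/1*1/2, 0/1 + 1/1*5/6) = [1/2, 5/6)
  'b': [0/1 + 1/1*5/6, 0/1 + 1/1*1/1) = [5/6, 1/1)
  emit 'f', narrow to [0/1, 1/3)
Step 2: interval [0/1, 1/3), width = 1/3 - 0/1 = 1/3
  'f': [0/1 + 1/3*0/1, 0/1 + 1/3*1/3) = [0/1, 1/9)
  'a': [0/1 + 1/3*1/3, 0/1 + 1/3*1/2) = [1/9, 1/6) <- contains code 103/648
  'd': [0/1 + 1/3*1/2, 0/1 + 1/3*5/6) = [1/6, 5/18)
  'b': [0/1 + 1/3*5/6, 0/1 + 1/3*1/1) = [5/18, 1/3)
  emit 'a', narrow to [1/9, 1/6)
Step 3: interval [1/9, 1/6), width = 1/6 - 1/9 = 1/18
  'f': [1/9 + 1/18*0/1, 1/9 + 1/18*1/3) = [1/9, 7/54)
  'a': [1/9 + 1/18*1/3, 1/9 + 1/18*1/2) = [7/54, 5/36)
  'd': [1/9 + 1/18*1/2, 1/9 + 1/18*5/6) = [5/36, 17/108)
  'b': [1/9 + 1/18*5/6, 1/9 + 1/18*1/1) = [17/108, 1/6) <- contains code 103/648
  emit 'b', narrow to [17/108, 1/6)
Step 4: interval [17/108, 1/6), width = 1/6 - 17/108 = 1/108
  'f': [17/108 + 1/108*0/1, 17/108 + 1/108*1/3) = [17/108, 13/81) <- contains code 103/648
  'a': [17/108 + 1/108*1/3, 17/108 + 1/108*1/2) = [13/81, 35/216)
  'd': [17/108 + 1/108*1/2, 17/108 + 1/108*5/6) = [35/216, 107/648)
  'b': [17/108 + 1/108*5/6, 17/108 + 1/108*1/1) = [107/648, 1/6)
  emit 'f', narrow to [17/108, 13/81)

Answer: fabf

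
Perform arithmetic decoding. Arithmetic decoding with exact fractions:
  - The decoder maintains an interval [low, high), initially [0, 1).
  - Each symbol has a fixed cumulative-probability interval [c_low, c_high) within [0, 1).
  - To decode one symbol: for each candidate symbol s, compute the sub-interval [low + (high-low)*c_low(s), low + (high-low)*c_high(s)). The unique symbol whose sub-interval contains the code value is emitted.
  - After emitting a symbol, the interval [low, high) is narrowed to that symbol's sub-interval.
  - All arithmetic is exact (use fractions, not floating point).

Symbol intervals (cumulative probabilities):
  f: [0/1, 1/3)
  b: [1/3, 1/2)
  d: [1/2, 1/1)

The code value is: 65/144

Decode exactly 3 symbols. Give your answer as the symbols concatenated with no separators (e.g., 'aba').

Answer: bdb

Derivation:
Step 1: interval [0/1, 1/1), width = 1/1 - 0/1 = 1/1
  'f': [0/1 + 1/1*0/1, 0/1 + 1/1*1/3) = [0/1, 1/3)
  'b': [0/1 + 1/1*1/3, 0/1 + 1/1*1/2) = [1/3, 1/2) <- contains code 65/144
  'd': [0/1 + 1/1*1/2, 0/1 + 1/1*1/1) = [1/2, 1/1)
  emit 'b', narrow to [1/3, 1/2)
Step 2: interval [1/3, 1/2), width = 1/2 - 1/3 = 1/6
  'f': [1/3 + 1/6*0/1, 1/3 + 1/6*1/3) = [1/3, 7/18)
  'b': [1/3 + 1/6*1/3, 1/3 + 1/6*1/2) = [7/18, 5/12)
  'd': [1/3 + 1/6*1/2, 1/3 + 1/6*1/1) = [5/12, 1/2) <- contains code 65/144
  emit 'd', narrow to [5/12, 1/2)
Step 3: interval [5/12, 1/2), width = 1/2 - 5/12 = 1/12
  'f': [5/12 + 1/12*0/1, 5/12 + 1/12*1/3) = [5/12, 4/9)
  'b': [5/12 + 1/12*1/3, 5/12 + 1/12*1/2) = [4/9, 11/24) <- contains code 65/144
  'd': [5/12 + 1/12*1/2, 5/12 + 1/12*1/1) = [11/24, 1/2)
  emit 'b', narrow to [4/9, 11/24)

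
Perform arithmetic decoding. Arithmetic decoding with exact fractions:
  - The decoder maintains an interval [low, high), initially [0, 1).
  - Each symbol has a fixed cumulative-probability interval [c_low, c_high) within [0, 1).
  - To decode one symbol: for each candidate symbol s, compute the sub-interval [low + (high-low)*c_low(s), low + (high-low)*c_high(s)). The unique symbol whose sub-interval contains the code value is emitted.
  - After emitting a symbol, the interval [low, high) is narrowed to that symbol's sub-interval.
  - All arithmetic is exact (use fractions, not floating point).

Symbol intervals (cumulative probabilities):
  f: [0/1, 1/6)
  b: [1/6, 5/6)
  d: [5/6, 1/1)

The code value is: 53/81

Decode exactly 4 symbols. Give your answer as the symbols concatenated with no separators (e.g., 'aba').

Answer: bbdf

Derivation:
Step 1: interval [0/1, 1/1), width = 1/1 - 0/1 = 1/1
  'f': [0/1 + 1/1*0/1, 0/1 + 1/1*1/6) = [0/1, 1/6)
  'b': [0/1 + 1/1*1/6, 0/1 + 1/1*5/6) = [1/6, 5/6) <- contains code 53/81
  'd': [0/1 + 1/1*5/6, 0/1 + 1/1*1/1) = [5/6, 1/1)
  emit 'b', narrow to [1/6, 5/6)
Step 2: interval [1/6, 5/6), width = 5/6 - 1/6 = 2/3
  'f': [1/6 + 2/3*0/1, 1/6 + 2/3*1/6) = [1/6, 5/18)
  'b': [1/6 + 2/3*1/6, 1/6 + 2/3*5/6) = [5/18, 13/18) <- contains code 53/81
  'd': [1/6 + 2/3*5/6, 1/6 + 2/3*1/1) = [13/18, 5/6)
  emit 'b', narrow to [5/18, 13/18)
Step 3: interval [5/18, 13/18), width = 13/18 - 5/18 = 4/9
  'f': [5/18 + 4/9*0/1, 5/18 + 4/9*1/6) = [5/18, 19/54)
  'b': [5/18 + 4/9*1/6, 5/18 + 4/9*5/6) = [19/54, 35/54)
  'd': [5/18 + 4/9*5/6, 5/18 + 4/9*1/1) = [35/54, 13/18) <- contains code 53/81
  emit 'd', narrow to [35/54, 13/18)
Step 4: interval [35/54, 13/18), width = 13/18 - 35/54 = 2/27
  'f': [35/54 + 2/27*0/1, 35/54 + 2/27*1/6) = [35/54, 107/162) <- contains code 53/81
  'b': [35/54 + 2/27*1/6, 35/54 + 2/27*5/6) = [107/162, 115/162)
  'd': [35/54 + 2/27*5/6, 35/54 + 2/27*1/1) = [115/162, 13/18)
  emit 'f', narrow to [35/54, 107/162)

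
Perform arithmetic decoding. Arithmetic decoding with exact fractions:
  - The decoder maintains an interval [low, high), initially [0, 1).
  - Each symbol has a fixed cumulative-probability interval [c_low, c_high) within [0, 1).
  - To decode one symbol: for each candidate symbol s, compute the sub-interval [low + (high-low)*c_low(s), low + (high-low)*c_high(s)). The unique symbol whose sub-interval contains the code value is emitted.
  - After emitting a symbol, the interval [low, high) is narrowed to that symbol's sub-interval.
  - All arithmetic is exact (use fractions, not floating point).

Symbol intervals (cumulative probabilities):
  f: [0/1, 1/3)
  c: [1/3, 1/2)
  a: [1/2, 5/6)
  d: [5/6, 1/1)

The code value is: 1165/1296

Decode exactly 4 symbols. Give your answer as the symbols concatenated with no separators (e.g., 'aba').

Answer: dccf

Derivation:
Step 1: interval [0/1, 1/1), width = 1/1 - 0/1 = 1/1
  'f': [0/1 + 1/1*0/1, 0/1 + 1/1*1/3) = [0/1, 1/3)
  'c': [0/1 + 1/1*1/3, 0/1 + 1/1*1/2) = [1/3, 1/2)
  'a': [0/1 + 1/1*1/2, 0/1 + 1/1*5/6) = [1/2, 5/6)
  'd': [0/1 + 1/1*5/6, 0/1 + 1/1*1/1) = [5/6, 1/1) <- contains code 1165/1296
  emit 'd', narrow to [5/6, 1/1)
Step 2: interval [5/6, 1/1), width = 1/1 - 5/6 = 1/6
  'f': [5/6 + 1/6*0/1, 5/6 + 1/6*1/3) = [5/6, 8/9)
  'c': [5/6 + 1/6*1/3, 5/6 + 1/6*1/2) = [8/9, 11/12) <- contains code 1165/1296
  'a': [5/6 + 1/6*1/2, 5/6 + 1/6*5/6) = [11/12, 35/36)
  'd': [5/6 + 1/6*5/6, 5/6 + 1/6*1/1) = [35/36, 1/1)
  emit 'c', narrow to [8/9, 11/12)
Step 3: interval [8/9, 11/12), width = 11/12 - 8/9 = 1/36
  'f': [8/9 + 1/36*0/1, 8/9 + 1/36*1/3) = [8/9, 97/108)
  'c': [8/9 + 1/36*1/3, 8/9 + 1/36*1/2) = [97/108, 65/72) <- contains code 1165/1296
  'a': [8/9 + 1/36*1/2, 8/9 + 1/36*5/6) = [65/72, 197/216)
  'd': [8/9 + 1/36*5/6, 8/9 + 1/36*1/1) = [197/216, 11/12)
  emit 'c', narrow to [97/108, 65/72)
Step 4: interval [97/108, 65/72), width = 65/72 - 97/108 = 1/216
  'f': [97/108 + 1/216*0/1, 97/108 + 1/216*1/3) = [97/108, 583/648) <- contains code 1165/1296
  'c': [97/108 + 1/216*1/3, 97/108 + 1/216*1/2) = [583/648, 389/432)
  'a': [97/108 + 1/216*1/2, 97/108 + 1/216*5/6) = [389/432, 1169/1296)
  'd': [97/108 + 1/216*5/6, 97/108 + 1/216*1/1) = [1169/1296, 65/72)
  emit 'f', narrow to [97/108, 583/648)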